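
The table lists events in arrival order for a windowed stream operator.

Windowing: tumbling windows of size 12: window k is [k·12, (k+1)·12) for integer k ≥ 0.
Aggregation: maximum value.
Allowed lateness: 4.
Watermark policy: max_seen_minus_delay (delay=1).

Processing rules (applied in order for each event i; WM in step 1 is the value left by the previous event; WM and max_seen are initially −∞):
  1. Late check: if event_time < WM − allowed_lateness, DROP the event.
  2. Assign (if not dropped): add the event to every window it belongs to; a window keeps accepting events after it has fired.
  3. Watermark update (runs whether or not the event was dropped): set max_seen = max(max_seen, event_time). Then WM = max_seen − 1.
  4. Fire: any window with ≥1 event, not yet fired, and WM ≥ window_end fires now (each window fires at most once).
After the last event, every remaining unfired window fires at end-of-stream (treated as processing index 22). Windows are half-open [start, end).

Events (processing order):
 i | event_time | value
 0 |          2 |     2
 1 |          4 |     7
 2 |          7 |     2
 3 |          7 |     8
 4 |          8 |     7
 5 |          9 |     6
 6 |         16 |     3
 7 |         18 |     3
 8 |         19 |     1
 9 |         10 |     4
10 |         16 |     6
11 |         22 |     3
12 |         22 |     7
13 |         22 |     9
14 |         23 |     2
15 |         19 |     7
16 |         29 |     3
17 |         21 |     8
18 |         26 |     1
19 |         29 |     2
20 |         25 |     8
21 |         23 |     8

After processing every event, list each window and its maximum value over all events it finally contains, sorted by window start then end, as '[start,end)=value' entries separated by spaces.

i=0 t=2 v=2: → [0,12); WM=1
i=1 t=4 v=7: → [0,12); WM=3
i=2 t=7 v=2: → [0,12); WM=6
i=3 t=7 v=8: → [0,12); WM=6
i=4 t=8 v=7: → [0,12); WM=7
i=5 t=9 v=6: → [0,12); WM=8
i=6 t=16 v=3: → [12,24); WM=15; [0,12) fires=8
i=7 t=18 v=3: → [12,24); WM=17
i=8 t=19 v=1: → [12,24); WM=18
i=9 t=10 v=4: DROP (t<18-4); WM=18
i=10 t=16 v=6: → [12,24); WM=18
i=11 t=22 v=3: → [12,24); WM=21
i=12 t=22 v=7: → [12,24); WM=21
i=13 t=22 v=9: → [12,24); WM=21
i=14 t=23 v=2: → [12,24); WM=22
i=15 t=19 v=7: → [12,24); WM=22
i=16 t=29 v=3: → [24,36); WM=28; [12,24) fires=9
i=17 t=21 v=8: DROP (t<28-4); WM=28
i=18 t=26 v=1: → [24,36); WM=28
i=19 t=29 v=2: → [24,36); WM=28
i=20 t=25 v=8: → [24,36); WM=28
i=21 t=23 v=8: DROP (t<28-4); WM=28

[0,12)=8 [12,24)=9 [24,36)=8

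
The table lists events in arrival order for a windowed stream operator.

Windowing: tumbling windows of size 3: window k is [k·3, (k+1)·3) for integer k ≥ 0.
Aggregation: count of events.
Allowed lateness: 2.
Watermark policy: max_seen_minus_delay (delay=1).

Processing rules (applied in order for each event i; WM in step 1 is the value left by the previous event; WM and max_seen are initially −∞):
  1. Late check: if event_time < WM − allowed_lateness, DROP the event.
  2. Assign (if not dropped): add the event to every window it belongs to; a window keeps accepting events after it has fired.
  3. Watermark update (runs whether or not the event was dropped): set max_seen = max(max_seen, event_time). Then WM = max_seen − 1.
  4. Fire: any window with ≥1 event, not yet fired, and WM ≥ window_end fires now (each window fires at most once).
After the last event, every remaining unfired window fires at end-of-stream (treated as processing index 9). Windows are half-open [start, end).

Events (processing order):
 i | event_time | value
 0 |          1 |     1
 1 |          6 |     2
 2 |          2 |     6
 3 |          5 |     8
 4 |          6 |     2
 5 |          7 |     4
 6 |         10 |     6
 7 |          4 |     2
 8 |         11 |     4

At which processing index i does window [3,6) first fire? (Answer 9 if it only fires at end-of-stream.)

i=0 t=1 v=1: → [0,3); WM=0
i=1 t=6 v=2: → [6,9); WM=5; [0,3) fires=1
i=2 t=2 v=6: DROP (t<5-2); WM=5
i=3 t=5 v=8: → [3,6); WM=5
i=4 t=6 v=2: → [6,9); WM=5
i=5 t=7 v=4: → [6,9); WM=6; [3,6) fires=1
i=6 t=10 v=6: → [9,12); WM=9; [6,9) fires=3
i=7 t=4 v=2: DROP (t<9-2); WM=9
i=8 t=11 v=4: → [9,12); WM=10

5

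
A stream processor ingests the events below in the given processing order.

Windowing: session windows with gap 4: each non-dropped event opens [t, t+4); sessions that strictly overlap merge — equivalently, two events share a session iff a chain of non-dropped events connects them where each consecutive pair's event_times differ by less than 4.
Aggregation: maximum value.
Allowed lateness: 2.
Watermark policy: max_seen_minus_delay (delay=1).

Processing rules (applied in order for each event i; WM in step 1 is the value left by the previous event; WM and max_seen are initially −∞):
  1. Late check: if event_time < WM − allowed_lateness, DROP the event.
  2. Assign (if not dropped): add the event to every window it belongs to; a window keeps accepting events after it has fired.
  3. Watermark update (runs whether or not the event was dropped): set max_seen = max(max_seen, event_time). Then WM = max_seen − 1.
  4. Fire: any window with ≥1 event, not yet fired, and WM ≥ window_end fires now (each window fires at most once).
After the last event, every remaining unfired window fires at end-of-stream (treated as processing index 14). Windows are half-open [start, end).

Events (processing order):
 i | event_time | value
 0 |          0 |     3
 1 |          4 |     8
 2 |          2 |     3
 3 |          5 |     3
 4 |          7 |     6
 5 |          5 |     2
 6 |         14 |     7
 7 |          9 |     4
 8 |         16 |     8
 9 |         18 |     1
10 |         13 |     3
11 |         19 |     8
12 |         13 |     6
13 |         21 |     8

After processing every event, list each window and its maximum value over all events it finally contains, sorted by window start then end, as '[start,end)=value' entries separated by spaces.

[0,11)=8 [14,25)=8

i=0 t=0 v=3: → [0,4); WM=-1
i=1 t=4 v=8: → [4,8); WM=3
i=2 t=2 v=3: → [0,8); WM=3
i=3 t=5 v=3: → [0,9); WM=4
i=4 t=7 v=6: → [0,11); WM=6
i=5 t=5 v=2: → [0,11); WM=6
i=6 t=14 v=7: → [14,18); WM=13
i=7 t=9 v=4: DROP (t<13-2); WM=13
i=8 t=16 v=8: → [14,20); WM=15
i=9 t=18 v=1: → [14,22); WM=17
i=10 t=13 v=3: DROP (t<17-2); WM=17
i=11 t=19 v=8: → [14,23); WM=18
i=12 t=13 v=6: DROP (t<18-2); WM=18
i=13 t=21 v=8: → [14,25); WM=20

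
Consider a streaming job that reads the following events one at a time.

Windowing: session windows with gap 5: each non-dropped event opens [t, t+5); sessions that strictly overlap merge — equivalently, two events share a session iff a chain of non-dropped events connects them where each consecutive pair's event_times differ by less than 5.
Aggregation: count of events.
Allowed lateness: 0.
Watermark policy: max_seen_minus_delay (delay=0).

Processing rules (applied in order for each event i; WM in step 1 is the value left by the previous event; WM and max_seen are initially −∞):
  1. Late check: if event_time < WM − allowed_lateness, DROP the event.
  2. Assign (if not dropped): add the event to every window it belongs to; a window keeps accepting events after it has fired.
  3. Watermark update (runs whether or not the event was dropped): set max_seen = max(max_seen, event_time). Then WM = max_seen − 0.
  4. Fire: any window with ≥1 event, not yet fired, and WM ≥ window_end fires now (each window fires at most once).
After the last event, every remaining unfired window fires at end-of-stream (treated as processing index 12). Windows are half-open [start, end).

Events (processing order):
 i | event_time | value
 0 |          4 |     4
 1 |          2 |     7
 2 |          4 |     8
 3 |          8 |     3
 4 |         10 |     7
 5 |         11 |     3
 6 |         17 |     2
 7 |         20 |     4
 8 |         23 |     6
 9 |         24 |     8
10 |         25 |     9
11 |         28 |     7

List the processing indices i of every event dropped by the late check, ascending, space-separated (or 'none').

i=0 t=4 v=4: → [4,9); WM=4
i=1 t=2 v=7: DROP (t<4-0); WM=4
i=2 t=4 v=8: → [4,9); WM=4
i=3 t=8 v=3: → [4,13); WM=8
i=4 t=10 v=7: → [4,15); WM=10
i=5 t=11 v=3: → [4,16); WM=11
i=6 t=17 v=2: → [17,22); WM=17
i=7 t=20 v=4: → [17,25); WM=20
i=8 t=23 v=6: → [17,28); WM=23
i=9 t=24 v=8: → [17,29); WM=24
i=10 t=25 v=9: → [17,30); WM=25
i=11 t=28 v=7: → [17,33); WM=28

1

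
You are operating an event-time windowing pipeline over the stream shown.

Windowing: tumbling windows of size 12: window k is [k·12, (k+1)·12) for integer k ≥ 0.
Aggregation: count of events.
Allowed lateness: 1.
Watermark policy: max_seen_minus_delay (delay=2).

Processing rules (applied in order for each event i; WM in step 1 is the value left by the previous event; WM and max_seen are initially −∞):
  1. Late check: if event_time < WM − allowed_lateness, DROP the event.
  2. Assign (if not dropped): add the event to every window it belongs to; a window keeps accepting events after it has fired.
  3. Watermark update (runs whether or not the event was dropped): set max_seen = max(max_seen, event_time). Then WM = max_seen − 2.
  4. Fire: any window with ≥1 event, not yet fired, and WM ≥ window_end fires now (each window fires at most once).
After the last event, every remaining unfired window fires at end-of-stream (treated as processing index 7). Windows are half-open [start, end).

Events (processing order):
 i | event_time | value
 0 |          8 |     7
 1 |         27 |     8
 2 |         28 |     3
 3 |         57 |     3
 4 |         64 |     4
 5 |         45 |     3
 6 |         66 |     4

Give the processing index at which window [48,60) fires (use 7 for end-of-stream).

4

i=0 t=8 v=7: → [0,12); WM=6
i=1 t=27 v=8: → [24,36); WM=25; [0,12) fires=1
i=2 t=28 v=3: → [24,36); WM=26
i=3 t=57 v=3: → [48,60); WM=55; [24,36) fires=2
i=4 t=64 v=4: → [60,72); WM=62; [48,60) fires=1
i=5 t=45 v=3: DROP (t<62-1); WM=62
i=6 t=66 v=4: → [60,72); WM=64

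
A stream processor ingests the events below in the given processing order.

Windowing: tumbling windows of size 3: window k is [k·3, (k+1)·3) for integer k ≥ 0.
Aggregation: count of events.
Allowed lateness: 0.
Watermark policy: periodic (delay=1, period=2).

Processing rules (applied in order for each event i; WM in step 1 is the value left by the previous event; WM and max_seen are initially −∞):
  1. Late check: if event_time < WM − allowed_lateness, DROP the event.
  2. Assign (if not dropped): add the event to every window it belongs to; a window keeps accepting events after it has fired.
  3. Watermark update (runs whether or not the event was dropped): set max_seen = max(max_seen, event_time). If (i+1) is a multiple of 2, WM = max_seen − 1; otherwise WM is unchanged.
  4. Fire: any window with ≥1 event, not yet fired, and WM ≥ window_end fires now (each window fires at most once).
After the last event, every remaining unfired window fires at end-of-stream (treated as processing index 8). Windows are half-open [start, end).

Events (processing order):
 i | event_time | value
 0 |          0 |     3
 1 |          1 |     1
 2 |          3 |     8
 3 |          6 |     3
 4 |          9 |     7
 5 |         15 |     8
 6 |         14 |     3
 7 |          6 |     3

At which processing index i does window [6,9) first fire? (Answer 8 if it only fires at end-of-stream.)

i=0 t=0 v=3: → [0,3); WM=−∞
i=1 t=1 v=1: → [0,3); WM=0
i=2 t=3 v=8: → [3,6); WM=0
i=3 t=6 v=3: → [6,9); WM=5; [0,3) fires=2
i=4 t=9 v=7: → [9,12); WM=5
i=5 t=15 v=8: → [15,18); WM=14; [3,6) fires=1 [6,9) fires=1 [9,12) fires=1
i=6 t=14 v=3: → [12,15); WM=14
i=7 t=6 v=3: DROP (t<14-0); WM=14

5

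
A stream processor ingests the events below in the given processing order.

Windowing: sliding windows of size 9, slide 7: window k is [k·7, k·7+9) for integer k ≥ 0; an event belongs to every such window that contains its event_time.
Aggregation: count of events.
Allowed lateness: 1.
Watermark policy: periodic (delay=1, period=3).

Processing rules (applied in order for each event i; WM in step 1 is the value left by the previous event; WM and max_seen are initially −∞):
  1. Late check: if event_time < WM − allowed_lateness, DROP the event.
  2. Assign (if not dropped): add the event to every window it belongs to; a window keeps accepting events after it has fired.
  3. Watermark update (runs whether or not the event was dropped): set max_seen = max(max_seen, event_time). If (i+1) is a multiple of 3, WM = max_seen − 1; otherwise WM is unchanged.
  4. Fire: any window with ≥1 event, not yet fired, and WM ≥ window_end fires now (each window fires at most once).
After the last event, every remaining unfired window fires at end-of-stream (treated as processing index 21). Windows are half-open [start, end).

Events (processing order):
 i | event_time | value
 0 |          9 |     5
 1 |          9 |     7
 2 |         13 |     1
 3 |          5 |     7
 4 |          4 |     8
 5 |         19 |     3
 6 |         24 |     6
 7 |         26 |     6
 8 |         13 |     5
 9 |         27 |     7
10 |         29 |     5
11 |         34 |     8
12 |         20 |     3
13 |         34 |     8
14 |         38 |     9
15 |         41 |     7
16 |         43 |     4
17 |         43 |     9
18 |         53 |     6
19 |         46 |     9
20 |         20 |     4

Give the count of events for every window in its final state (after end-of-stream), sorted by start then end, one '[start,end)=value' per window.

i=0 t=9 v=5: → [7,16); WM=−∞
i=1 t=9 v=7: → [7,16); WM=−∞
i=2 t=13 v=1: → [7,16); WM=12
i=3 t=5 v=7: DROP (t<12-1); WM=12
i=4 t=4 v=8: DROP (t<12-1); WM=12
i=5 t=19 v=3: → [14,23); WM=18; [7,16) fires=3
i=6 t=24 v=6: → [21,30); WM=18
i=7 t=26 v=6: → [21,30); WM=18
i=8 t=13 v=5: DROP (t<18-1); WM=25; [14,23) fires=1
i=9 t=27 v=7: → [21,30); WM=25
i=10 t=29 v=5: → [28,37),[21,30); WM=25
i=11 t=34 v=8: → [28,37); WM=33; [21,30) fires=4
i=12 t=20 v=3: DROP (t<33-1); WM=33
i=13 t=34 v=8: → [28,37); WM=33
i=14 t=38 v=9: → [35,44); WM=37; [28,37) fires=3
i=15 t=41 v=7: → [35,44); WM=37
i=16 t=43 v=4: → [42,51),[35,44); WM=37
i=17 t=43 v=9: → [42,51),[35,44); WM=42
i=18 t=53 v=6: → [49,58); WM=42
i=19 t=46 v=9: → [42,51); WM=42
i=20 t=20 v=4: DROP (t<42-1); WM=52; [35,44) fires=4 [42,51) fires=3

[7,16)=3 [14,23)=1 [21,30)=4 [28,37)=3 [35,44)=4 [42,51)=3 [49,58)=1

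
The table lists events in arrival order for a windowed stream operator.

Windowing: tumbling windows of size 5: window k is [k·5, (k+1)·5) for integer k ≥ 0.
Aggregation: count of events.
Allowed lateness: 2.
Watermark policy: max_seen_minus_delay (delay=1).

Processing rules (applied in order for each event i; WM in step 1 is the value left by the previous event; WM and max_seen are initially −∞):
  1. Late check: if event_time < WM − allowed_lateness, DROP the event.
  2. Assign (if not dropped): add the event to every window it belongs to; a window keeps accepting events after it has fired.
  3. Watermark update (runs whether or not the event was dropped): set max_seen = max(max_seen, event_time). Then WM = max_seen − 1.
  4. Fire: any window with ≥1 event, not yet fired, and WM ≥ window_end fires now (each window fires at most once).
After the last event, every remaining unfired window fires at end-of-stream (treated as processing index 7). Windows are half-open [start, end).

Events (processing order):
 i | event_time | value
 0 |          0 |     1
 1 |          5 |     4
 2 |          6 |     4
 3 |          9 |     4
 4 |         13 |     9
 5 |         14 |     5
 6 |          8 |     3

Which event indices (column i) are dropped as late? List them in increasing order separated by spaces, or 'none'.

6

i=0 t=0 v=1: → [0,5); WM=-1
i=1 t=5 v=4: → [5,10); WM=4
i=2 t=6 v=4: → [5,10); WM=5; [0,5) fires=1
i=3 t=9 v=4: → [5,10); WM=8
i=4 t=13 v=9: → [10,15); WM=12; [5,10) fires=3
i=5 t=14 v=5: → [10,15); WM=13
i=6 t=8 v=3: DROP (t<13-2); WM=13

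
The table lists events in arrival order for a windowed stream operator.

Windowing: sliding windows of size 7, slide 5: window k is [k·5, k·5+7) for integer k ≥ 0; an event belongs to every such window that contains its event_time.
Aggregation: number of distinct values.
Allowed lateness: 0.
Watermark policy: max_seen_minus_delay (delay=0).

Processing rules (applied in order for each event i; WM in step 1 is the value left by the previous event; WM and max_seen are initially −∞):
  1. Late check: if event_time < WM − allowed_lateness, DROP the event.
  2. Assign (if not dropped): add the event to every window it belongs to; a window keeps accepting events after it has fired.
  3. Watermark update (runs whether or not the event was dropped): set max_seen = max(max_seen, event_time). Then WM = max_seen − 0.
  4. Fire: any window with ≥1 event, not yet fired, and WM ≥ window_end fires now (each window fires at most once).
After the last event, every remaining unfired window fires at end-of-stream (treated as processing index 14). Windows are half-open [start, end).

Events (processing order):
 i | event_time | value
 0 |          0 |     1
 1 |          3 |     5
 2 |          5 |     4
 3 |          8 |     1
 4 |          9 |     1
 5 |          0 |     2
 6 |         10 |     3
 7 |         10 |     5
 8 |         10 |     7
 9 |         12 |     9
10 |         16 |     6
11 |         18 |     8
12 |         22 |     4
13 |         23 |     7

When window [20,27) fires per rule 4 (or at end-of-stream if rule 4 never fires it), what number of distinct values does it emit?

2

i=0 t=0 v=1: → [0,7); WM=0
i=1 t=3 v=5: → [0,7); WM=3
i=2 t=5 v=4: → [5,12),[0,7); WM=5
i=3 t=8 v=1: → [5,12); WM=8; [0,7) fires=3
i=4 t=9 v=1: → [5,12); WM=9
i=5 t=0 v=2: DROP (t<9-0); WM=9
i=6 t=10 v=3: → [10,17),[5,12); WM=10
i=7 t=10 v=5: → [10,17),[5,12); WM=10
i=8 t=10 v=7: → [10,17),[5,12); WM=10
i=9 t=12 v=9: → [10,17); WM=12; [5,12) fires=5
i=10 t=16 v=6: → [15,22),[10,17); WM=16
i=11 t=18 v=8: → [15,22); WM=18; [10,17) fires=5
i=12 t=22 v=4: → [20,27); WM=22; [15,22) fires=2
i=13 t=23 v=7: → [20,27); WM=23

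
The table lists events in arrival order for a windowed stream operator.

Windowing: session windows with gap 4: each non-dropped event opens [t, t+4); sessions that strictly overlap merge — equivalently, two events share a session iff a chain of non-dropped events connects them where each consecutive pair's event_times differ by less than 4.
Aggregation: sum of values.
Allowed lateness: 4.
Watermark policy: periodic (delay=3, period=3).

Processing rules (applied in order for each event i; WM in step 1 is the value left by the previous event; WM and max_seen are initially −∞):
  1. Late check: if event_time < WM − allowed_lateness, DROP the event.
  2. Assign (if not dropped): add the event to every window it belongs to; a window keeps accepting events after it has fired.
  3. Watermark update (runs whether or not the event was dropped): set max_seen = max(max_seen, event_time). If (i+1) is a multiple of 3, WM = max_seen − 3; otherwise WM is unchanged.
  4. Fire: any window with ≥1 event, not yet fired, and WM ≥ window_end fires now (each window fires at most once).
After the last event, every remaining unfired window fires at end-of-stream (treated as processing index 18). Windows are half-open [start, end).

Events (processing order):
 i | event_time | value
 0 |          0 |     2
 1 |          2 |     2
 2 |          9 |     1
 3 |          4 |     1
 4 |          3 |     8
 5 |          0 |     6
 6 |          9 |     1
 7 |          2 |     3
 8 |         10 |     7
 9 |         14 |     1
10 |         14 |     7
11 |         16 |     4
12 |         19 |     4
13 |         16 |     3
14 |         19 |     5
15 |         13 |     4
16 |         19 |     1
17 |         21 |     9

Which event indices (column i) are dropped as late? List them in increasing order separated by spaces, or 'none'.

i=0 t=0 v=2: → [0,4); WM=−∞
i=1 t=2 v=2: → [0,6); WM=−∞
i=2 t=9 v=1: → [9,13); WM=6
i=3 t=4 v=1: → [0,8); WM=6
i=4 t=3 v=8: → [0,8); WM=6
i=5 t=0 v=6: DROP (t<6-4); WM=6
i=6 t=9 v=1: → [9,13); WM=6
i=7 t=2 v=3: → [0,8); WM=6
i=8 t=10 v=7: → [9,14); WM=7
i=9 t=14 v=1: → [14,18); WM=7
i=10 t=14 v=7: → [14,18); WM=7
i=11 t=16 v=4: → [14,20); WM=13
i=12 t=19 v=4: → [14,23); WM=13
i=13 t=16 v=3: → [14,23); WM=13
i=14 t=19 v=5: → [14,23); WM=16
i=15 t=13 v=4: → [9,23); WM=16
i=16 t=19 v=1: → [9,23); WM=16
i=17 t=21 v=9: → [9,25); WM=18

5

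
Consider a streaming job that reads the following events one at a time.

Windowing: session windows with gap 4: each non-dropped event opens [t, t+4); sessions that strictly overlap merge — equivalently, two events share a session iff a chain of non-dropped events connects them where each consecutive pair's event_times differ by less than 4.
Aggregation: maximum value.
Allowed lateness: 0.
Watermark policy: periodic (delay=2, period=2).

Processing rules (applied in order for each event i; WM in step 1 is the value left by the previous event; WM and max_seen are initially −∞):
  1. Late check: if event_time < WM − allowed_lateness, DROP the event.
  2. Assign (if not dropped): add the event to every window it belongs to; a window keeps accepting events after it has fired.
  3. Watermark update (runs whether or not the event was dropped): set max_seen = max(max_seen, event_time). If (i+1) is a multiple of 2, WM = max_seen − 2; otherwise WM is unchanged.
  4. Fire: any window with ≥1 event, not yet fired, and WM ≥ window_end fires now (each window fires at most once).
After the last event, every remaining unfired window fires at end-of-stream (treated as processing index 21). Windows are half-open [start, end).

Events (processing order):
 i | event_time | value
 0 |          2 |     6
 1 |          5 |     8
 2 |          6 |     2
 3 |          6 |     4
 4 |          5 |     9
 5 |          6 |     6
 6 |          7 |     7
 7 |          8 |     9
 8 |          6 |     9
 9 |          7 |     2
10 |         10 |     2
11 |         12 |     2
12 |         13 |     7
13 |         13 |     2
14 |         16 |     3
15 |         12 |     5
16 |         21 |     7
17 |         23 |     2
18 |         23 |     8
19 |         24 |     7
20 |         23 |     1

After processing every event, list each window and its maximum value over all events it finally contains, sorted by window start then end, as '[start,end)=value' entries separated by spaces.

i=0 t=2 v=6: → [2,6); WM=−∞
i=1 t=5 v=8: → [2,9); WM=3
i=2 t=6 v=2: → [2,10); WM=3
i=3 t=6 v=4: → [2,10); WM=4
i=4 t=5 v=9: → [2,10); WM=4
i=5 t=6 v=6: → [2,10); WM=4
i=6 t=7 v=7: → [2,11); WM=4
i=7 t=8 v=9: → [2,12); WM=6
i=8 t=6 v=9: → [2,12); WM=6
i=9 t=7 v=2: → [2,12); WM=6
i=10 t=10 v=2: → [2,14); WM=6
i=11 t=12 v=2: → [2,16); WM=10
i=12 t=13 v=7: → [2,17); WM=10
i=13 t=13 v=2: → [2,17); WM=11
i=14 t=16 v=3: → [2,20); WM=11
i=15 t=12 v=5: → [2,20); WM=14
i=16 t=21 v=7: → [21,25); WM=14
i=17 t=23 v=2: → [21,27); WM=21
i=18 t=23 v=8: → [21,27); WM=21
i=19 t=24 v=7: → [21,28); WM=22
i=20 t=23 v=1: → [21,28); WM=22

[2,20)=9 [21,28)=8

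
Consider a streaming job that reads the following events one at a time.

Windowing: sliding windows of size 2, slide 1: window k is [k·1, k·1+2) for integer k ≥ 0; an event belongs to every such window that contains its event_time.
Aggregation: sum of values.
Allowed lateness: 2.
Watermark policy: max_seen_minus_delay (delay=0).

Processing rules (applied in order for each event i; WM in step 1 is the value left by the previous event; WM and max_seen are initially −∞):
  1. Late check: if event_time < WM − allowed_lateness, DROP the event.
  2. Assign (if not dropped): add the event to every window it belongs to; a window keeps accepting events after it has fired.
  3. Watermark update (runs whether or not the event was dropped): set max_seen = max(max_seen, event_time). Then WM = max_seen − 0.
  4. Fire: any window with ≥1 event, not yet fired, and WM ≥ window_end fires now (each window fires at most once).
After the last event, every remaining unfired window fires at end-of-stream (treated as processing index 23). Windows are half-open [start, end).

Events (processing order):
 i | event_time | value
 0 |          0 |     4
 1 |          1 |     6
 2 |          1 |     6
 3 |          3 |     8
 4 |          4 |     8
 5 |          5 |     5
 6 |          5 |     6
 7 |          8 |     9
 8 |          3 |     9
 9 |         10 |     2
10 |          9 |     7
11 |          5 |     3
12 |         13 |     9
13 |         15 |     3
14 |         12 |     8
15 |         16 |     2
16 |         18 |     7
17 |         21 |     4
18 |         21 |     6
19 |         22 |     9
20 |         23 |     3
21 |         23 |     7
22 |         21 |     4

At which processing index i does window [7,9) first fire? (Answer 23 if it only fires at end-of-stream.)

9

i=0 t=0 v=4: → [0,2); WM=0
i=1 t=1 v=6: → [1,3),[0,2); WM=1
i=2 t=1 v=6: → [1,3),[0,2); WM=1
i=3 t=3 v=8: → [3,5),[2,4); WM=3; [0,2) fires=16 [1,3) fires=12
i=4 t=4 v=8: → [4,6),[3,5); WM=4; [2,4) fires=8
i=5 t=5 v=5: → [5,7),[4,6); WM=5; [3,5) fires=16
i=6 t=5 v=6: → [5,7),[4,6); WM=5
i=7 t=8 v=9: → [8,10),[7,9); WM=8; [4,6) fires=19 [5,7) fires=11
i=8 t=3 v=9: DROP (t<8-2); WM=8
i=9 t=10 v=2: → [10,12),[9,11); WM=10; [7,9) fires=9 [8,10) fires=9
i=10 t=9 v=7: → [9,11),[8,10); WM=10
i=11 t=5 v=3: DROP (t<10-2); WM=10
i=12 t=13 v=9: → [13,15),[12,14); WM=13; [9,11) fires=9 [10,12) fires=2
i=13 t=15 v=3: → [15,17),[14,16); WM=15; [12,14) fires=9 [13,15) fires=9
i=14 t=12 v=8: DROP (t<15-2); WM=15
i=15 t=16 v=2: → [16,18),[15,17); WM=16; [14,16) fires=3
i=16 t=18 v=7: → [18,20),[17,19); WM=18; [15,17) fires=5 [16,18) fires=2
i=17 t=21 v=4: → [21,23),[20,22); WM=21; [17,19) fires=7 [18,20) fires=7
i=18 t=21 v=6: → [21,23),[20,22); WM=21
i=19 t=22 v=9: → [22,24),[21,23); WM=22; [20,22) fires=10
i=20 t=23 v=3: → [23,25),[22,24); WM=23; [21,23) fires=19
i=21 t=23 v=7: → [23,25),[22,24); WM=23
i=22 t=21 v=4: → [21,23),[20,22); WM=23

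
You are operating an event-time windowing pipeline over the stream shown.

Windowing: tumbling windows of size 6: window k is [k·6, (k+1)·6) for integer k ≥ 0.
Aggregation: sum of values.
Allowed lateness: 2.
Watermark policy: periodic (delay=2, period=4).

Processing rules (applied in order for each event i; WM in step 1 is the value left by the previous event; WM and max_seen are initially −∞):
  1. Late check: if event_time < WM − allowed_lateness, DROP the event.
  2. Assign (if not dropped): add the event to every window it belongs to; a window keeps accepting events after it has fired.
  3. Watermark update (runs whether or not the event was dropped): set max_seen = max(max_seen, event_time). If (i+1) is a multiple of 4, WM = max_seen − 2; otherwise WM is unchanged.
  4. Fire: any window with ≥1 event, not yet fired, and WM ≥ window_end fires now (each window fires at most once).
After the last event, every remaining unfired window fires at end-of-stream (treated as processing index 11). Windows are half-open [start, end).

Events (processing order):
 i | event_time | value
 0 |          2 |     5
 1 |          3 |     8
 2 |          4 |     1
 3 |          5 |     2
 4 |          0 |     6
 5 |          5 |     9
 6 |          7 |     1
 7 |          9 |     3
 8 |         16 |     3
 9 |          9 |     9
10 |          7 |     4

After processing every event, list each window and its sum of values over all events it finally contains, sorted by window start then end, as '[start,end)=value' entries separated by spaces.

i=0 t=2 v=5: → [0,6); WM=−∞
i=1 t=3 v=8: → [0,6); WM=−∞
i=2 t=4 v=1: → [0,6); WM=−∞
i=3 t=5 v=2: → [0,6); WM=3
i=4 t=0 v=6: DROP (t<3-2); WM=3
i=5 t=5 v=9: → [0,6); WM=3
i=6 t=7 v=1: → [6,12); WM=3
i=7 t=9 v=3: → [6,12); WM=7; [0,6) fires=25
i=8 t=16 v=3: → [12,18); WM=7
i=9 t=9 v=9: → [6,12); WM=7
i=10 t=7 v=4: → [6,12); WM=7

[0,6)=25 [6,12)=17 [12,18)=3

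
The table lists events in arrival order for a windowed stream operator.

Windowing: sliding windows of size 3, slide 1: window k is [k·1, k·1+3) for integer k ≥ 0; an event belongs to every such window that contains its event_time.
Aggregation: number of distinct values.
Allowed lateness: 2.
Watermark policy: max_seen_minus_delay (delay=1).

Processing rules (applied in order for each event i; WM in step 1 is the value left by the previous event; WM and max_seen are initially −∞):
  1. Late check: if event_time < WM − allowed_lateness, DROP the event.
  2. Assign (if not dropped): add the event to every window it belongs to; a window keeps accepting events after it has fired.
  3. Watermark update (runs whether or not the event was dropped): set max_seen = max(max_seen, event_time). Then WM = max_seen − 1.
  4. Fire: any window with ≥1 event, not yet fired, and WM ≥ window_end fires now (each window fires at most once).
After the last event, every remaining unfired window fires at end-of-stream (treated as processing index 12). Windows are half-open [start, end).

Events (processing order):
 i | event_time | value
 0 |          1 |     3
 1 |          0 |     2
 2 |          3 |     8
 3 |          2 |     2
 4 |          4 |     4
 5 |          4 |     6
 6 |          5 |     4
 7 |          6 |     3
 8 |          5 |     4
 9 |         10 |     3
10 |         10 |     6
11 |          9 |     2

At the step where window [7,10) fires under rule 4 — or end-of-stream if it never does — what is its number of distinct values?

1

i=0 t=1 v=3: → [1,4),[0,3); WM=0
i=1 t=0 v=2: → [0,3); WM=0
i=2 t=3 v=8: → [3,6),[2,5),[1,4); WM=2
i=3 t=2 v=2: → [2,5),[1,4),[0,3); WM=2
i=4 t=4 v=4: → [4,7),[3,6),[2,5); WM=3; [0,3) fires=2
i=5 t=4 v=6: → [4,7),[3,6),[2,5); WM=3
i=6 t=5 v=4: → [5,8),[4,7),[3,6); WM=4; [1,4) fires=3
i=7 t=6 v=3: → [6,9),[5,8),[4,7); WM=5; [2,5) fires=4
i=8 t=5 v=4: → [5,8),[4,7),[3,6); WM=5
i=9 t=10 v=3: → [10,13),[9,12),[8,11); WM=9; [3,6) fires=3 [4,7) fires=3 [5,8) fires=2 [6,9) fires=1
i=10 t=10 v=6: → [10,13),[9,12),[8,11); WM=9
i=11 t=9 v=2: → [9,12),[8,11),[7,10); WM=9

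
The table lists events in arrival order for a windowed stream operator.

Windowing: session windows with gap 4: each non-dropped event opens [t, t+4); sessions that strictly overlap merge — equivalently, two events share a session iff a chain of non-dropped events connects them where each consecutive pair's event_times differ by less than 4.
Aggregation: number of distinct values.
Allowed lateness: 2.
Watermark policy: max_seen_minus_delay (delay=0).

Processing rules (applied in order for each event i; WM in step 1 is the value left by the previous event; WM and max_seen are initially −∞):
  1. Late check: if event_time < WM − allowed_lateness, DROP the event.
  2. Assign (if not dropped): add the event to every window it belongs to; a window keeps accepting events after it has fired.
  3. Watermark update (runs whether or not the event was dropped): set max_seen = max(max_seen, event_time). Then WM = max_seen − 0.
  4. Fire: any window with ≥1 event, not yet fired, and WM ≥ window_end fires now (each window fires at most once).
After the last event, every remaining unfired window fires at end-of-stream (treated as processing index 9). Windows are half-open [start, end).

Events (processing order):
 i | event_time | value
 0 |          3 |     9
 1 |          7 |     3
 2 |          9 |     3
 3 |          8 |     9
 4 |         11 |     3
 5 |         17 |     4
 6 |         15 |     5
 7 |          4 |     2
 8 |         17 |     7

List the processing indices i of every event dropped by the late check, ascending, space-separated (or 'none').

7

i=0 t=3 v=9: → [3,7); WM=3
i=1 t=7 v=3: → [7,11); WM=7
i=2 t=9 v=3: → [7,13); WM=9
i=3 t=8 v=9: → [7,13); WM=9
i=4 t=11 v=3: → [7,15); WM=11
i=5 t=17 v=4: → [17,21); WM=17
i=6 t=15 v=5: → [15,21); WM=17
i=7 t=4 v=2: DROP (t<17-2); WM=17
i=8 t=17 v=7: → [15,21); WM=17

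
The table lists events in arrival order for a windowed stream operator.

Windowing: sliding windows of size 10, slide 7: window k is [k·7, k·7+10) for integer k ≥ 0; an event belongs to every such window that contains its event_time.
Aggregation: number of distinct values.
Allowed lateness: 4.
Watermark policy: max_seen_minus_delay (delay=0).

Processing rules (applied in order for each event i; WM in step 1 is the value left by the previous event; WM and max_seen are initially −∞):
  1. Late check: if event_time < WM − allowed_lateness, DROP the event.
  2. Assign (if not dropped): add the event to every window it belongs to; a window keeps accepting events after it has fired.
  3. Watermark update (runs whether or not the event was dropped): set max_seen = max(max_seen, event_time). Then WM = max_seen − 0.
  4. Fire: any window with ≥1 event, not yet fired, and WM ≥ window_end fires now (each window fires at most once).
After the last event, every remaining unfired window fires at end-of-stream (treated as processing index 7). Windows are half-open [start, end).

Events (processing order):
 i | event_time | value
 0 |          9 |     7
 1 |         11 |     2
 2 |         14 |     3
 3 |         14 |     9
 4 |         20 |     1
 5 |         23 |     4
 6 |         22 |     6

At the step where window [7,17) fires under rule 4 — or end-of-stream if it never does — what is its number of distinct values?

i=0 t=9 v=7: → [7,17),[0,10); WM=9
i=1 t=11 v=2: → [7,17); WM=11; [0,10) fires=1
i=2 t=14 v=3: → [14,24),[7,17); WM=14
i=3 t=14 v=9: → [14,24),[7,17); WM=14
i=4 t=20 v=1: → [14,24); WM=20; [7,17) fires=4
i=5 t=23 v=4: → [21,31),[14,24); WM=23
i=6 t=22 v=6: → [21,31),[14,24); WM=23

4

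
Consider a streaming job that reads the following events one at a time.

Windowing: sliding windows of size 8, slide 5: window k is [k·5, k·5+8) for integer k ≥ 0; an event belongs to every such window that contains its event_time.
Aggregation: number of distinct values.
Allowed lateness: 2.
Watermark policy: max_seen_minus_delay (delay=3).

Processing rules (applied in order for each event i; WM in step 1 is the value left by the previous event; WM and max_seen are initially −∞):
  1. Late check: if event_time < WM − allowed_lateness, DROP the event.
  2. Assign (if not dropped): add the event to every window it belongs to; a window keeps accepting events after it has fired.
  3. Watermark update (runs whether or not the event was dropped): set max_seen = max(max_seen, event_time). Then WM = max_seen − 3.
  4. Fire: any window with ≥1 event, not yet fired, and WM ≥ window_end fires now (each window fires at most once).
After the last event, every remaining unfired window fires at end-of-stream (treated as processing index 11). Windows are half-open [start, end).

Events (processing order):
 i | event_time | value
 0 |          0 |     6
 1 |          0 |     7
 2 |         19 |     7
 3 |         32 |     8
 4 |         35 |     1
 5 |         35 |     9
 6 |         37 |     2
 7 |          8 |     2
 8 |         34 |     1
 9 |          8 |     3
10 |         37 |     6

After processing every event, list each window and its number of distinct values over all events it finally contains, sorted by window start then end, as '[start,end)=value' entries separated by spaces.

i=0 t=0 v=6: → [0,8); WM=-3
i=1 t=0 v=7: → [0,8); WM=-3
i=2 t=19 v=7: → [15,23); WM=16; [0,8) fires=2
i=3 t=32 v=8: → [30,38),[25,33); WM=29; [15,23) fires=1
i=4 t=35 v=1: → [35,43),[30,38); WM=32
i=5 t=35 v=9: → [35,43),[30,38); WM=32
i=6 t=37 v=2: → [35,43),[30,38); WM=34; [25,33) fires=1
i=7 t=8 v=2: DROP (t<34-2); WM=34
i=8 t=34 v=1: → [30,38); WM=34
i=9 t=8 v=3: DROP (t<34-2); WM=34
i=10 t=37 v=6: → [35,43),[30,38); WM=34

[0,8)=2 [15,23)=1 [25,33)=1 [30,38)=5 [35,43)=4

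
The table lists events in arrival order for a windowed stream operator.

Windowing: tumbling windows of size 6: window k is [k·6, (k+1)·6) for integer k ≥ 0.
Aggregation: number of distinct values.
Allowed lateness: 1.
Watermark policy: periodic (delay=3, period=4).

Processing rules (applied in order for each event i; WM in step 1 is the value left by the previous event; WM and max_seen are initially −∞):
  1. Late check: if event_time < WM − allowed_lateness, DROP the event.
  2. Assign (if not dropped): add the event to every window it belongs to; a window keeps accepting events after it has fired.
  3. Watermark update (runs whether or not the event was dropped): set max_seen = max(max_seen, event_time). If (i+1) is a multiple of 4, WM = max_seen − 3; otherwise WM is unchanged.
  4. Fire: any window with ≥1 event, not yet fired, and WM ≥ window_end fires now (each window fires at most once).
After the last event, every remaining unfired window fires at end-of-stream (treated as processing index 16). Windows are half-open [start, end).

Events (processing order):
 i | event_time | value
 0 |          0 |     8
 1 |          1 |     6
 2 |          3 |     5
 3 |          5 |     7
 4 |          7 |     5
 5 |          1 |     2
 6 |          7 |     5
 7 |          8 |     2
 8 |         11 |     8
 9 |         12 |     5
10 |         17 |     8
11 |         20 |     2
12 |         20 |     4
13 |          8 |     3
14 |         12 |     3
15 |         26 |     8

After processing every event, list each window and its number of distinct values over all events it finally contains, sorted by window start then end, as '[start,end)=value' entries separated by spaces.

[0,6)=5 [6,12)=3 [12,18)=2 [18,24)=2 [24,30)=1

i=0 t=0 v=8: → [0,6); WM=−∞
i=1 t=1 v=6: → [0,6); WM=−∞
i=2 t=3 v=5: → [0,6); WM=−∞
i=3 t=5 v=7: → [0,6); WM=2
i=4 t=7 v=5: → [6,12); WM=2
i=5 t=1 v=2: → [0,6); WM=2
i=6 t=7 v=5: → [6,12); WM=2
i=7 t=8 v=2: → [6,12); WM=5
i=8 t=11 v=8: → [6,12); WM=5
i=9 t=12 v=5: → [12,18); WM=5
i=10 t=17 v=8: → [12,18); WM=5
i=11 t=20 v=2: → [18,24); WM=17; [0,6) fires=5 [6,12) fires=3
i=12 t=20 v=4: → [18,24); WM=17
i=13 t=8 v=3: DROP (t<17-1); WM=17
i=14 t=12 v=3: DROP (t<17-1); WM=17
i=15 t=26 v=8: → [24,30); WM=23; [12,18) fires=2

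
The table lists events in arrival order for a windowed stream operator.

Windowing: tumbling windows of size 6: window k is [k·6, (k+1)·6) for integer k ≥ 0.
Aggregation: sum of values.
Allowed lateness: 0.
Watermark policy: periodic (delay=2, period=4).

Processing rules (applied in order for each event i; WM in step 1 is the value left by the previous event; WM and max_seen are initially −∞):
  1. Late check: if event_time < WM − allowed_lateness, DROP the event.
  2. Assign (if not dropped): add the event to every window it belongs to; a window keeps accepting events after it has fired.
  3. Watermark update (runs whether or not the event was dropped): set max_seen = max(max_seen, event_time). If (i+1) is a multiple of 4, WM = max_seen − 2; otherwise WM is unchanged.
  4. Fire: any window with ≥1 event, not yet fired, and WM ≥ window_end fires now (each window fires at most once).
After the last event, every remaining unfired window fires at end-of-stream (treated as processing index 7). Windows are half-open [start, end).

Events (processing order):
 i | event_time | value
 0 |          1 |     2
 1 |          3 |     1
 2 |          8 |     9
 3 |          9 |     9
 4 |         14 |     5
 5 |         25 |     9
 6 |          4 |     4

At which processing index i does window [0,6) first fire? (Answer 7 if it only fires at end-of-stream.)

i=0 t=1 v=2: → [0,6); WM=−∞
i=1 t=3 v=1: → [0,6); WM=−∞
i=2 t=8 v=9: → [6,12); WM=−∞
i=3 t=9 v=9: → [6,12); WM=7; [0,6) fires=3
i=4 t=14 v=5: → [12,18); WM=7
i=5 t=25 v=9: → [24,30); WM=7
i=6 t=4 v=4: DROP (t<7-0); WM=7

3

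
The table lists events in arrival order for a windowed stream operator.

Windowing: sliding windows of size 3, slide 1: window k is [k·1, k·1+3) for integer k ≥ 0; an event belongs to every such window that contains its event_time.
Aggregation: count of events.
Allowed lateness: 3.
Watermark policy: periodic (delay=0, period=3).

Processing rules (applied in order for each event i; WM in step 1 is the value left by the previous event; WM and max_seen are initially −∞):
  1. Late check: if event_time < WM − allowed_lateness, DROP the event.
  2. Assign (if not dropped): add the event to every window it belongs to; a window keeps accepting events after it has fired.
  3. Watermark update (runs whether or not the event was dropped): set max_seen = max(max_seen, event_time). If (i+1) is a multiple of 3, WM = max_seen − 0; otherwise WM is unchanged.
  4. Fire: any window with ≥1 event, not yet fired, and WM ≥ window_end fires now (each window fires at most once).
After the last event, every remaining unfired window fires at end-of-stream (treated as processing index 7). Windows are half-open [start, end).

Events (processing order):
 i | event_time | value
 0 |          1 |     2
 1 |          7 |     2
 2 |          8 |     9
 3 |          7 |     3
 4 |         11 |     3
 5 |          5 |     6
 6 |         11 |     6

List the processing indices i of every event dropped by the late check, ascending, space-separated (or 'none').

none

i=0 t=1 v=2: → [1,4),[0,3); WM=−∞
i=1 t=7 v=2: → [7,10),[6,9),[5,8); WM=−∞
i=2 t=8 v=9: → [8,11),[7,10),[6,9); WM=8; [0,3) fires=1 [1,4) fires=1 [5,8) fires=1
i=3 t=7 v=3: → [7,10),[6,9),[5,8); WM=8
i=4 t=11 v=3: → [11,14),[10,13),[9,12); WM=8
i=5 t=5 v=6: → [5,8),[4,7),[3,6); WM=11; [3,6) fires=1 [4,7) fires=1 [6,9) fires=3 [7,10) fires=3 [8,11) fires=1
i=6 t=11 v=6: → [11,14),[10,13),[9,12); WM=11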